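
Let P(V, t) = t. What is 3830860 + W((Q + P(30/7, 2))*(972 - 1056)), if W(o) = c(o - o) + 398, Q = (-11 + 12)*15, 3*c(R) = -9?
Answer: 3831255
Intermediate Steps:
c(R) = -3 (c(R) = (1/3)*(-9) = -3)
Q = 15 (Q = 1*15 = 15)
W(o) = 395 (W(o) = -3 + 398 = 395)
3830860 + W((Q + P(30/7, 2))*(972 - 1056)) = 3830860 + 395 = 3831255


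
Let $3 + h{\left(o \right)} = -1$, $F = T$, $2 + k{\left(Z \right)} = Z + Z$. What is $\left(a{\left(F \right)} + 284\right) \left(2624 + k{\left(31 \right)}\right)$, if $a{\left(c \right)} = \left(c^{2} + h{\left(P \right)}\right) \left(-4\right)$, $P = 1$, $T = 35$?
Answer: $-12346400$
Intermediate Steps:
$k{\left(Z \right)} = -2 + 2 Z$ ($k{\left(Z \right)} = -2 + \left(Z + Z\right) = -2 + 2 Z$)
$F = 35$
$h{\left(o \right)} = -4$ ($h{\left(o \right)} = -3 - 1 = -4$)
$a{\left(c \right)} = 16 - 4 c^{2}$ ($a{\left(c \right)} = \left(c^{2} - 4\right) \left(-4\right) = \left(-4 + c^{2}\right) \left(-4\right) = 16 - 4 c^{2}$)
$\left(a{\left(F \right)} + 284\right) \left(2624 + k{\left(31 \right)}\right) = \left(\left(16 - 4 \cdot 35^{2}\right) + 284\right) \left(2624 + \left(-2 + 2 \cdot 31\right)\right) = \left(\left(16 - 4900\right) + 284\right) \left(2624 + \left(-2 + 62\right)\right) = \left(\left(16 - 4900\right) + 284\right) \left(2624 + 60\right) = \left(-4884 + 284\right) 2684 = \left(-4600\right) 2684 = -12346400$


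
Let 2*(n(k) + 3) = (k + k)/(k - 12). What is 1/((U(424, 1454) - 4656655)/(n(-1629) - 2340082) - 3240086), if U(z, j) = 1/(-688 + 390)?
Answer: -381447733696/1235922702617432379 ≈ -3.0863e-7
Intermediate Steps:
U(z, j) = -1/298 (U(z, j) = 1/(-298) = -1/298)
n(k) = -3 + k/(-12 + k) (n(k) = -3 + ((k + k)/(k - 12))/2 = -3 + ((2*k)/(-12 + k))/2 = -3 + (2*k/(-12 + k))/2 = -3 + k/(-12 + k))
1/((U(424, 1454) - 4656655)/(n(-1629) - 2340082) - 3240086) = 1/((-1/298 - 4656655)/(2*(18 - 1*(-1629))/(-12 - 1629) - 2340082) - 3240086) = 1/(-1387683191/(298*(2*(18 + 1629)/(-1641) - 2340082)) - 3240086) = 1/(-1387683191/(298*(2*(-1/1641)*1647 - 2340082)) - 3240086) = 1/(-1387683191/(298*(-1098/547 - 2340082)) - 3240086) = 1/(-1387683191/(298*(-1280025952/547)) - 3240086) = 1/(-1387683191/298*(-547/1280025952) - 3240086) = 1/(759062705477/381447733696 - 3240086) = 1/(-1235922702617432379/381447733696) = -381447733696/1235922702617432379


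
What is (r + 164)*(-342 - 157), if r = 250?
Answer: -206586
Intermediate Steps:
(r + 164)*(-342 - 157) = (250 + 164)*(-342 - 157) = 414*(-499) = -206586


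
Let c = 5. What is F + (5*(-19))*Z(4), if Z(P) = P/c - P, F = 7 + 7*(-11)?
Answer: 234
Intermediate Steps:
F = -70 (F = 7 - 77 = -70)
Z(P) = -4*P/5 (Z(P) = P/5 - P = -4*P/5)
F + (5*(-19))*Z(4) = -70 + (5*(-19))*(-⅘*4) = -70 - 95*(-16/5) = -70 + 304 = 234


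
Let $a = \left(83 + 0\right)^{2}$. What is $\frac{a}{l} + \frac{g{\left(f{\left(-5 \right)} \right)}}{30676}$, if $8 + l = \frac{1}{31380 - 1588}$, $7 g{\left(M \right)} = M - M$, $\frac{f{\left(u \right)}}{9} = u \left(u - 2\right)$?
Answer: $- \frac{205237088}{238335} \approx -861.13$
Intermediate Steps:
$f{\left(u \right)} = 9 u \left(-2 + u\right)$ ($f{\left(u \right)} = 9 u \left(u - 2\right) = 9 u \left(-2 + u\right)$)
$g{\left(M \right)} = 0$ ($g{\left(M \right)} = \frac{M - M}{7} = \frac{1}{7} \cdot 0 = 0$)
$l = - \frac{238335}{29792}$ ($l = -8 + \frac{1}{31380 - 1588} = -8 + \frac{1}{29792} = - \frac{238335}{29792} \approx -8.0$)
$a = 6889$ ($a = 83^{2} = 6889$)
$\frac{a}{l} + \frac{g{\left(f{\left(-5 \right)} \right)}}{30676} = \frac{6889}{- \frac{238335}{29792}} + \frac{0}{30676} = 6889 \left(- \frac{29792}{238335}\right) + 0 \cdot \frac{1}{30676} = - \frac{205237088}{238335} + 0 = - \frac{205237088}{238335}$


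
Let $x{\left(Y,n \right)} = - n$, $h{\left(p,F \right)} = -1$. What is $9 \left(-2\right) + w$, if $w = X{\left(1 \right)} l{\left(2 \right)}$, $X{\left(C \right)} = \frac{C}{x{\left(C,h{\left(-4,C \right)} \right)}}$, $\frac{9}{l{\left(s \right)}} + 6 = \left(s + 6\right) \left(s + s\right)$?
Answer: $- \frac{459}{26} \approx -17.654$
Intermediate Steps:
$l{\left(s \right)} = \frac{9}{-6 + 2 s \left(6 + s\right)}$ ($l{\left(s \right)} = \frac{9}{-6 + \left(s + 6\right) \left(s + s\right)} = \frac{9}{-6 + \left(6 + s\right) 2 s} = \frac{9}{-6 + 2 s \left(6 + s\right)}$)
$X{\left(C \right)} = C$ ($X{\left(C \right)} = \frac{C}{\left(-1\right) \left(-1\right)} = \frac{C}{1} = C 1 = C$)
$w = \frac{9}{26}$ ($w = 1 \frac{9}{2 \left(-3 + 2^{2} + 6 \cdot 2\right)} = 1 \frac{9}{2 \left(-3 + 4 + 12\right)} = 1 \frac{9}{2 \cdot 13} = 1 \cdot \frac{9}{2} \cdot \frac{1}{13} = 1 \cdot \frac{9}{26} = \frac{9}{26} \approx 0.34615$)
$9 \left(-2\right) + w = 9 \left(-2\right) + \frac{9}{26} = -18 + \frac{9}{26} = - \frac{459}{26}$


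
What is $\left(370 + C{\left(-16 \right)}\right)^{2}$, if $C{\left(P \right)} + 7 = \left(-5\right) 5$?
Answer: $114244$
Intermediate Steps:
$C{\left(P \right)} = -32$ ($C{\left(P \right)} = -7 - 25 = -32$)
$\left(370 + C{\left(-16 \right)}\right)^{2} = \left(370 - 32\right)^{2} = 338^{2} = 114244$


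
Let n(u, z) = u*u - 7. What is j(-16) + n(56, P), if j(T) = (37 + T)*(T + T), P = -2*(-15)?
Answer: 2457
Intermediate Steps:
P = 30
n(u, z) = -7 + u**2 (n(u, z) = u**2 - 7 = -7 + u**2)
j(T) = 2*T*(37 + T) (j(T) = (37 + T)*(2*T) = 2*T*(37 + T))
j(-16) + n(56, P) = 2*(-16)*(37 - 16) + (-7 + 56**2) = 2*(-16)*21 + (-7 + 3136) = -672 + 3129 = 2457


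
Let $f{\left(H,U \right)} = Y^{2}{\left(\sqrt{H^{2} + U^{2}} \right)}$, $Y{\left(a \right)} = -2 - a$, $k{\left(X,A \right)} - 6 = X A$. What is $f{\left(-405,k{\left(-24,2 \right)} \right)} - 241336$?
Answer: $-75543 + 156 \sqrt{109} \approx -73914.0$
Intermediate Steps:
$k{\left(X,A \right)} = 6 + A X$ ($k{\left(X,A \right)} = 6 + X A = 6 + A X$)
$f{\left(H,U \right)} = \left(-2 - \sqrt{H^{2} + U^{2}}\right)^{2}$
$f{\left(-405,k{\left(-24,2 \right)} \right)} - 241336 = \left(2 + \sqrt{\left(-405\right)^{2} + \left(6 + 2 \left(-24\right)\right)^{2}}\right)^{2} - 241336 = \left(2 + \sqrt{164025 + \left(6 - 48\right)^{2}}\right)^{2} - 241336 = \left(2 + \sqrt{164025 + \left(-42\right)^{2}}\right)^{2} - 241336 = \left(2 + \sqrt{164025 + 1764}\right)^{2} - 241336 = \left(2 + \sqrt{165789}\right)^{2} - 241336 = \left(2 + 39 \sqrt{109}\right)^{2} - 241336 = -241336 + \left(2 + 39 \sqrt{109}\right)^{2}$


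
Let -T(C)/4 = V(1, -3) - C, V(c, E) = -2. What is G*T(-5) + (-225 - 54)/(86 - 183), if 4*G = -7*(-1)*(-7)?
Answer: 14538/97 ≈ 149.88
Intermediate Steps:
T(C) = 8 + 4*C (T(C) = -4*(-2 - C) = 8 + 4*C)
G = -49/4 (G = (-7*(-1)*(-7))/4 = (7*(-7))/4 = (1/4)*(-49) = -49/4 ≈ -12.250)
G*T(-5) + (-225 - 54)/(86 - 183) = -49*(8 + 4*(-5))/4 + (-225 - 54)/(86 - 183) = -49*(8 - 20)/4 - 279/(-97) = -49/4*(-12) - 279*(-1/97) = 147 + 279/97 = 14538/97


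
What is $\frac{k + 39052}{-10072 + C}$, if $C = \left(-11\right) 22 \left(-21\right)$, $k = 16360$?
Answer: $- \frac{27706}{2495} \approx -11.105$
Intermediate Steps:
$C = 5082$ ($C = \left(-242\right) \left(-21\right) = 5082$)
$\frac{k + 39052}{-10072 + C} = \frac{16360 + 39052}{-10072 + 5082} = \frac{55412}{-4990} = 55412 \left(- \frac{1}{4990}\right) = - \frac{27706}{2495}$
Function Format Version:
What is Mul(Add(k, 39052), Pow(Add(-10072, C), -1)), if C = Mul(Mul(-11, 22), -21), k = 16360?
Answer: Rational(-27706, 2495) ≈ -11.105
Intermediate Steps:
C = 5082 (C = Mul(-242, -21) = 5082)
Mul(Add(k, 39052), Pow(Add(-10072, C), -1)) = Mul(Add(16360, 39052), Pow(Add(-10072, 5082), -1)) = Mul(55412, Pow(-4990, -1)) = Mul(55412, Rational(-1, 4990)) = Rational(-27706, 2495)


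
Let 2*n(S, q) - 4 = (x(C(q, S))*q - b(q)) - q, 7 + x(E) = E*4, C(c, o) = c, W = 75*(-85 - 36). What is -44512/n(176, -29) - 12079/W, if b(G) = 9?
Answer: -254839037/10862775 ≈ -23.460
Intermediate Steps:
W = -9075 (W = 75*(-121) = -9075)
x(E) = -7 + 4*E (x(E) = -7 + E*4 = -7 + 4*E)
n(S, q) = -5/2 - q/2 + q*(-7 + 4*q)/2 (n(S, q) = 2 + (((-7 + 4*q)*q - 1*9) - q)/2 = 2 + ((q*(-7 + 4*q) - 9) - q)/2 = 2 + ((-9 + q*(-7 + 4*q)) - q)/2 = 2 + (-9 - q + q*(-7 + 4*q))/2 = 2 + (-9/2 - q/2 + q*(-7 + 4*q)/2) = -5/2 - q/2 + q*(-7 + 4*q)/2)
-44512/n(176, -29) - 12079/W = -44512/(-5/2 - 1/2*(-29) + (1/2)*(-29)*(-7 + 4*(-29))) - 12079/(-9075) = -44512/(-5/2 + 29/2 + (1/2)*(-29)*(-7 - 116)) - 12079*(-1/9075) = -44512/(-5/2 + 29/2 + (1/2)*(-29)*(-123)) + 12079/9075 = -44512/(-5/2 + 29/2 + 3567/2) + 12079/9075 = -44512/3591/2 + 12079/9075 = -44512*2/3591 + 12079/9075 = -89024/3591 + 12079/9075 = -254839037/10862775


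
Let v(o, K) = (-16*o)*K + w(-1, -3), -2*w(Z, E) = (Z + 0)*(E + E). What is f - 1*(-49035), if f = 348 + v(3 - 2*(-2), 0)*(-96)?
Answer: 49671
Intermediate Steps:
w(Z, E) = -E*Z (w(Z, E) = -(Z + 0)*(E + E)/2 = -Z*2*E/2 = -E*Z)
v(o, K) = -3 - 16*K*o (v(o, K) = (-16*o)*K - 1*(-3)*(-1) = -16*K*o - 3 = -3 - 16*K*o)
f = 636 (f = 348 + (-3 - 16*0*(3 - 2*(-2)))*(-96) = 348 + (-3 - 16*0*(3 + 4))*(-96) = 348 + (-3 - 16*0*7)*(-96) = 348 + (-3 + 0)*(-96) = 348 - 3*(-96) = 348 + 288 = 636)
f - 1*(-49035) = 636 - 1*(-49035) = 636 + 49035 = 49671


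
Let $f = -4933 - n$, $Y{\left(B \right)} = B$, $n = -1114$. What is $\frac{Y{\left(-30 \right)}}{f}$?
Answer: $\frac{10}{1273} \approx 0.0078555$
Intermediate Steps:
$f = -3819$ ($f = -4933 - -1114 = -4933 + 1114 = -3819$)
$\frac{Y{\left(-30 \right)}}{f} = - \frac{30}{-3819} = \left(-30\right) \left(- \frac{1}{3819}\right) = \frac{10}{1273}$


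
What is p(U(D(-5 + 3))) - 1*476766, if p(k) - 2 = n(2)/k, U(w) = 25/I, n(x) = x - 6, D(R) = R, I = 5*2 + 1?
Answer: -11919144/25 ≈ -4.7677e+5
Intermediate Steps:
I = 11 (I = 10 + 1 = 11)
n(x) = -6 + x
U(w) = 25/11
p(k) = 2 - 4/k (p(k) = 2 + (-6 + 2)/k = 2 - 4/k)
p(U(D(-5 + 3))) - 1*476766 = (2 - 4/25/11) - 1*476766 = (2 - 4*11/25) - 476766 = (2 - 44/25) - 476766 = 6/25 - 476766 = -11919144/25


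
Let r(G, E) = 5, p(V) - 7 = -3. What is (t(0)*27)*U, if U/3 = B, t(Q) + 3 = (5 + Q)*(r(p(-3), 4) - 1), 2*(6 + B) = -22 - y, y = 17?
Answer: -70227/2 ≈ -35114.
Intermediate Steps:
p(V) = 4 (p(V) = 7 - 3 = 4)
B = -51/2 (B = -6 + (-22 - 1*17)/2 = -6 + (-22 - 17)/2 = -6 + (1/2)*(-39) = -6 - 39/2 = -51/2 ≈ -25.500)
t(Q) = 17 + 4*Q (t(Q) = -3 + (5 + Q)*(5 - 1) = -3 + (5 + Q)*4 = -3 + (20 + 4*Q) = 17 + 4*Q)
U = -153/2 (U = 3*(-51/2) = -153/2 ≈ -76.500)
(t(0)*27)*U = ((17 + 4*0)*27)*(-153/2) = ((17 + 0)*27)*(-153/2) = (17*27)*(-153/2) = 459*(-153/2) = -70227/2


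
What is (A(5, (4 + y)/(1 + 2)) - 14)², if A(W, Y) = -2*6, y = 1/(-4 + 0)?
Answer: 676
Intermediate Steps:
y = -¼ (y = 1/(-4) = -¼ ≈ -0.25000)
A(W, Y) = -12
(A(5, (4 + y)/(1 + 2)) - 14)² = (-12 - 14)² = (-26)² = 676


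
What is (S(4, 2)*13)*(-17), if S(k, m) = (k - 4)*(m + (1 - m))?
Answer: 0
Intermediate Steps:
S(k, m) = -4 + k (S(k, m) = (-4 + k)*1 = -4 + k)
(S(4, 2)*13)*(-17) = ((-4 + 4)*13)*(-17) = (0*13)*(-17) = 0*(-17) = 0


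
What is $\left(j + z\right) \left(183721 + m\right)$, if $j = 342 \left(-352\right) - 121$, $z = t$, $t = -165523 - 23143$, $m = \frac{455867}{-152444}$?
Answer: $- \frac{8658861998524947}{152444} \approx -5.68 \cdot 10^{10}$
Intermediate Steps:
$m = - \frac{455867}{152444}$ ($m = 455867 \left(- \frac{1}{152444}\right) = - \frac{455867}{152444} \approx -2.9904$)
$t = -188666$ ($t = -165523 - 23143 = -188666$)
$z = -188666$
$j = -120505$ ($j = -120384 - 121 = -120505$)
$\left(j + z\right) \left(183721 + m\right) = \left(-120505 - 188666\right) \left(183721 - \frac{455867}{152444}\right) = \left(-309171\right) \frac{28006708257}{152444} = - \frac{8658861998524947}{152444}$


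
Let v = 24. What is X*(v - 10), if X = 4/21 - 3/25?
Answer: 74/75 ≈ 0.98667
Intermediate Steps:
X = 37/525 (X = 4*(1/21) - 3*1/25 = 4/21 - 3/25 = 37/525 ≈ 0.070476)
X*(v - 10) = 37*(24 - 10)/525 = (37/525)*14 = 74/75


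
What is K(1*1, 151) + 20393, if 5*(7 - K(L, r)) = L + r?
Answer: 101848/5 ≈ 20370.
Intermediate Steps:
K(L, r) = 7 - L/5 - r/5 (K(L, r) = 7 - (L + r)/5 = 7 + (-L/5 - r/5) = 7 - L/5 - r/5)
K(1*1, 151) + 20393 = (7 - 1/5 - ⅕*151) + 20393 = (7 - ⅕*1 - 151/5) + 20393 = (7 - ⅕ - 151/5) + 20393 = -117/5 + 20393 = 101848/5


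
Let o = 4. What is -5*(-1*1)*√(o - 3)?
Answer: 5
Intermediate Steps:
-5*(-1*1)*√(o - 3) = -5*(-1*1)*√(4 - 3) = -(-5)*√1 = -(-5) = -5*(-1) = 5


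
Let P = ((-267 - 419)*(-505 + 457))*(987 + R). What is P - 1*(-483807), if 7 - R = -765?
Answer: 58404159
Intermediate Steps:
R = 772 (R = 7 - 1*(-765) = 7 + 765 = 772)
P = 57920352 (P = ((-267 - 419)*(-505 + 457))*(987 + 772) = -686*(-48)*1759 = 32928*1759 = 57920352)
P - 1*(-483807) = 57920352 - 1*(-483807) = 57920352 + 483807 = 58404159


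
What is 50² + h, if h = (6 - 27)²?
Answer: 2941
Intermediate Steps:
h = 441 (h = (-21)² = 441)
50² + h = 50² + 441 = 2500 + 441 = 2941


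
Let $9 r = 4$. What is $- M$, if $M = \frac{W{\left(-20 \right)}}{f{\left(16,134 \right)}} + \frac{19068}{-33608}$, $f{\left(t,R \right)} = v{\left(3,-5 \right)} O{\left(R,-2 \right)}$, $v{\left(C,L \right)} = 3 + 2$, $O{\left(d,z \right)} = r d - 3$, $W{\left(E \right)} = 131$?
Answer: $\frac{2226057}{21383090} \approx 0.1041$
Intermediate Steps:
$r = \frac{4}{9}$ ($r = \frac{1}{9} \cdot 4 = \frac{4}{9} \approx 0.44444$)
$O{\left(d,z \right)} = -3 + \frac{4 d}{9}$ ($O{\left(d,z \right)} = \frac{4 d}{9} - 3 = -3 + \frac{4 d}{9}$)
$v{\left(C,L \right)} = 5$
$f{\left(t,R \right)} = -15 + \frac{20 R}{9}$ ($f{\left(t,R \right)} = 5 \left(-3 + \frac{4 R}{9}\right) = -15 + \frac{20 R}{9}$)
$M = - \frac{2226057}{21383090}$ ($M = \frac{131}{-15 + \frac{20}{9} \cdot 134} + \frac{19068}{-33608} = \frac{131}{-15 + \frac{2680}{9}} + 19068 \left(- \frac{1}{33608}\right) = \frac{131}{\frac{2545}{9}} - \frac{4767}{8402} = 131 \cdot \frac{9}{2545} - \frac{4767}{8402} = \frac{1179}{2545} - \frac{4767}{8402} = - \frac{2226057}{21383090} \approx -0.1041$)
$- M = \left(-1\right) \left(- \frac{2226057}{21383090}\right) = \frac{2226057}{21383090}$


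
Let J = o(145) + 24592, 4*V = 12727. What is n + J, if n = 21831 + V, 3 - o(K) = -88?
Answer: 198783/4 ≈ 49696.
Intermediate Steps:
V = 12727/4 (V = (¼)*12727 = 12727/4 ≈ 3181.8)
o(K) = 91 (o(K) = 3 - 1*(-88) = 3 + 88 = 91)
J = 24683 (J = 91 + 24592 = 24683)
n = 100051/4 (n = 21831 + 12727/4 = 100051/4 ≈ 25013.)
n + J = 100051/4 + 24683 = 198783/4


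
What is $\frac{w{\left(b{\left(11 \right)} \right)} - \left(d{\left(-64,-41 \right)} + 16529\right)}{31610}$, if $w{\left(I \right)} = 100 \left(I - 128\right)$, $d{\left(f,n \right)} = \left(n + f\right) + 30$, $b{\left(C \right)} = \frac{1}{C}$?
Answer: $- \frac{160847}{173855} \approx -0.92518$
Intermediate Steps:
$d{\left(f,n \right)} = 30 + f + n$ ($d{\left(f,n \right)} = \left(f + n\right) + 30 = 30 + f + n$)
$w{\left(I \right)} = -12800 + 100 I$ ($w{\left(I \right)} = 100 \left(-128 + I\right) = -12800 + 100 I$)
$\frac{w{\left(b{\left(11 \right)} \right)} - \left(d{\left(-64,-41 \right)} + 16529\right)}{31610} = \frac{\left(-12800 + \frac{100}{11}\right) - \left(\left(30 - 64 - 41\right) + 16529\right)}{31610} = \left(\left(-12800 + 100 \cdot \frac{1}{11}\right) - \left(-75 + 16529\right)\right) \frac{1}{31610} = \left(\left(-12800 + \frac{100}{11}\right) - 16454\right) \frac{1}{31610} = \left(- \frac{140700}{11} - 16454\right) \frac{1}{31610} = \left(- \frac{321694}{11}\right) \frac{1}{31610} = - \frac{160847}{173855}$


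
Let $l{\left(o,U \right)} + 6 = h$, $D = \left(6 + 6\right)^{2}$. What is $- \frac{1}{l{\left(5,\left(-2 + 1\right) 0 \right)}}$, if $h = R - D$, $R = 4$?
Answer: $\frac{1}{146} \approx 0.0068493$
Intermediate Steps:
$D = 144$ ($D = 12^{2} = 144$)
$h = -140$ ($h = 4 - 144 = -140$)
$l{\left(o,U \right)} = -146$ ($l{\left(o,U \right)} = -6 - 140 = -146$)
$- \frac{1}{l{\left(5,\left(-2 + 1\right) 0 \right)}} = - \frac{1}{-146} = \left(-1\right) \left(- \frac{1}{146}\right) = \frac{1}{146}$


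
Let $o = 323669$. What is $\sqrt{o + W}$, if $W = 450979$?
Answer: $6 \sqrt{21518} \approx 880.14$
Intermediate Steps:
$\sqrt{o + W} = \sqrt{323669 + 450979} = \sqrt{774648} = 6 \sqrt{21518}$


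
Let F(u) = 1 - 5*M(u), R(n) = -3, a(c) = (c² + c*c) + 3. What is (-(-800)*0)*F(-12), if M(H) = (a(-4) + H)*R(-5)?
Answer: 0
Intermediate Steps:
a(c) = 3 + 2*c² (a(c) = (c² + c²) + 3 = 2*c² + 3 = 3 + 2*c²)
M(H) = -105 - 3*H (M(H) = ((3 + 2*(-4)²) + H)*(-3) = ((3 + 2*16) + H)*(-3) = ((3 + 32) + H)*(-3) = (35 + H)*(-3) = -105 - 3*H)
F(u) = 526 + 15*u (F(u) = 1 - 5*(-105 - 3*u) = 1 + (525 + 15*u) = 526 + 15*u)
(-(-800)*0)*F(-12) = (-(-800)*0)*(526 + 15*(-12)) = (-200*0)*(526 - 180) = 0*346 = 0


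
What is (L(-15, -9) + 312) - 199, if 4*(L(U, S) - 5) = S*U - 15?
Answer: 148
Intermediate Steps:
L(U, S) = 5/4 + S*U/4 (L(U, S) = 5 + (S*U - 15)/4 = 5 + (-15 + S*U)/4 = 5 + (-15/4 + S*U/4) = 5/4 + S*U/4)
(L(-15, -9) + 312) - 199 = ((5/4 + (¼)*(-9)*(-15)) + 312) - 199 = ((5/4 + 135/4) + 312) - 199 = (35 + 312) - 199 = 347 - 199 = 148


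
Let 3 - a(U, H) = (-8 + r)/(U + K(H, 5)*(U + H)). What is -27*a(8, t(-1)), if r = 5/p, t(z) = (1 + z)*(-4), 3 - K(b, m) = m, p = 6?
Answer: -909/16 ≈ -56.813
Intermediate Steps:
K(b, m) = 3 - m
t(z) = -4 - 4*z
r = 5/6 ≈ 0.83333
a(U, H) = 3 + 43/(6*(-U - 2*H)) (a(U, H) = 3 - (-8 + 5/6)/(U + (3 - 1*5)*(U + H)) = 3 - (-43)/(6*(U + (3 - 5)*(H + U))) = 3 - (-43)/(6*(U - 2*(H + U))) = 3 - (-43)/(6*(U + (-2*H - 2*U))) = 3 - (-43)/(6*(-U - 2*H)) = 3 + 43/(6*(-U - 2*H)))
-27*a(8, t(-1)) = -9*(-43 + 18*8 + 36*(-4 - 4*(-1)))/(2*(8 + 2*(-4 - 4*(-1)))) = -9*(-43 + 144 + 36*(-4 + 4))/(2*(8 + 2*(-4 + 4))) = -9*(-43 + 144 + 36*0)/(2*(8 + 2*0)) = -9*(-43 + 144 + 0)/(2*(8 + 0)) = -9*101/(2*8) = -27*101/48 = -909/16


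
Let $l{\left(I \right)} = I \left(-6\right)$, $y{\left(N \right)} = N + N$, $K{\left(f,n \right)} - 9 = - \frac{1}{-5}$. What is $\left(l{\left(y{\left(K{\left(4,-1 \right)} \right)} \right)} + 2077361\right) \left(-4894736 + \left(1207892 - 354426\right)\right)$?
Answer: $-8394730532262$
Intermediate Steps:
$K{\left(f,n \right)} = \frac{46}{5}$ ($K{\left(f,n \right)} = 9 - \frac{1}{-5} = 9 - - \frac{1}{5} = 9 + \frac{1}{5} = \frac{46}{5}$)
$y{\left(N \right)} = 2 N$
$l{\left(I \right)} = - 6 I$
$\left(l{\left(y{\left(K{\left(4,-1 \right)} \right)} \right)} + 2077361\right) \left(-4894736 + \left(1207892 - 354426\right)\right) = \left(- 6 \cdot 2 \cdot \frac{46}{5} + 2077361\right) \left(-4894736 + \left(1207892 - 354426\right)\right) = \left(\left(-6\right) \frac{92}{5} + 2077361\right) \left(-4894736 + 853466\right) = \left(- \frac{552}{5} + 2077361\right) \left(-4041270\right) = \frac{10386253}{5} \left(-4041270\right) = -8394730532262$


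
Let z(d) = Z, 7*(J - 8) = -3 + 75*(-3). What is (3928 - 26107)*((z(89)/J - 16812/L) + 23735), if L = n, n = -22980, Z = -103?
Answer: -173427714335673/329380 ≈ -5.2653e+8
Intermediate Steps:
J = -172/7 (J = 8 + (-3 + 75*(-3))/7 = 8 + (-3 - 225)/7 = 8 + (⅐)*(-228) = 8 - 228/7 = -172/7 ≈ -24.571)
z(d) = -103
L = -22980
(3928 - 26107)*((z(89)/J - 16812/L) + 23735) = (3928 - 26107)*((-103/(-172/7) - 16812/(-22980)) + 23735) = -22179*((-103*(-7/172) - 16812*(-1/22980)) + 23735) = -22179*((721/172 + 1401/1915) + 23735) = -22179*(1621687/329380 + 23735) = -22179*7819455987/329380 = -173427714335673/329380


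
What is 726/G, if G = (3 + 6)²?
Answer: 242/27 ≈ 8.9630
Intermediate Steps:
G = 81 (G = 9² = 81)
726/G = 726/81 = 726*(1/81) = 242/27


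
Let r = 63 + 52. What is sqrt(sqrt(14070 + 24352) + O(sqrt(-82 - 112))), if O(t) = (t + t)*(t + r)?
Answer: sqrt(-388 + sqrt(38422) + 230*I*sqrt(194)) ≈ 38.841 + 41.239*I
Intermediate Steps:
r = 115
O(t) = 2*t*(115 + t) (O(t) = (t + t)*(t + 115) = (2*t)*(115 + t) = 2*t*(115 + t))
sqrt(sqrt(14070 + 24352) + O(sqrt(-82 - 112))) = sqrt(sqrt(14070 + 24352) + 2*sqrt(-82 - 112)*(115 + sqrt(-82 - 112))) = sqrt(sqrt(38422) + 2*sqrt(-194)*(115 + sqrt(-194))) = sqrt(sqrt(38422) + 2*(I*sqrt(194))*(115 + I*sqrt(194))) = sqrt(sqrt(38422) + 2*I*sqrt(194)*(115 + I*sqrt(194)))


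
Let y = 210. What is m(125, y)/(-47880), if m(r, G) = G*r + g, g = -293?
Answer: -25957/47880 ≈ -0.54213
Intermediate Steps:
m(r, G) = -293 + G*r (m(r, G) = G*r - 293 = -293 + G*r)
m(125, y)/(-47880) = (-293 + 210*125)/(-47880) = (-293 + 26250)*(-1/47880) = 25957*(-1/47880) = -25957/47880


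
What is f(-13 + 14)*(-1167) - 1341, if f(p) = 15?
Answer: -18846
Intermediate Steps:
f(-13 + 14)*(-1167) - 1341 = 15*(-1167) - 1341 = -17505 - 1341 = -18846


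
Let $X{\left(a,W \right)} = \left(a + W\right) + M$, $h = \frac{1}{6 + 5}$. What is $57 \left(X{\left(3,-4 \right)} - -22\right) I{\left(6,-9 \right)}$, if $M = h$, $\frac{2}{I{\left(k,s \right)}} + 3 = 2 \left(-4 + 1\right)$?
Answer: $- \frac{8816}{33} \approx -267.15$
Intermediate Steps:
$I{\left(k,s \right)} = - \frac{2}{9}$ ($I{\left(k,s \right)} = \frac{2}{-3 + 2 \left(-4 + 1\right)} = \frac{2}{-3 + 2 \left(-3\right)} = \frac{2}{-3 - 6} = \frac{2}{-9} = 2 \left(- \frac{1}{9}\right) = - \frac{2}{9}$)
$h = \frac{1}{11} \approx 0.090909$
$M = \frac{1}{11} \approx 0.090909$
$X{\left(a,W \right)} = \frac{1}{11} + W + a$ ($X{\left(a,W \right)} = \left(a + W\right) + \frac{1}{11} = \left(W + a\right) + \frac{1}{11} = \frac{1}{11} + W + a$)
$57 \left(X{\left(3,-4 \right)} - -22\right) I{\left(6,-9 \right)} = 57 \left(\left(\frac{1}{11} - 4 + 3\right) - -22\right) \left(- \frac{2}{9}\right) = 57 \left(- \frac{10}{11} + 22\right) \left(- \frac{2}{9}\right) = 57 \cdot \frac{232}{11} \left(- \frac{2}{9}\right) = \frac{13224}{11} \left(- \frac{2}{9}\right) = - \frac{8816}{33}$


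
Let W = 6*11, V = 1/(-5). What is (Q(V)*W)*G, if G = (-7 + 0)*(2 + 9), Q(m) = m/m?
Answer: -5082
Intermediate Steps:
V = -1/5 ≈ -0.20000
Q(m) = 1
G = -77 (G = -7*11 = -77)
W = 66
(Q(V)*W)*G = (1*66)*(-77) = 66*(-77) = -5082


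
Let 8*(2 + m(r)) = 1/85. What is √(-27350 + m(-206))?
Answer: I*√3161891030/340 ≈ 165.38*I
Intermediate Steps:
m(r) = -1359/680 (m(r) = -2 + (⅛)/85 = -2 + (⅛)*(1/85) = -2 + 1/680 = -1359/680)
√(-27350 + m(-206)) = √(-27350 - 1359/680) = √(-18599359/680) = I*√3161891030/340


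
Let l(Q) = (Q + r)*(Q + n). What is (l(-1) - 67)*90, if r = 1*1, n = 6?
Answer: -6030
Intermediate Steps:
r = 1
l(Q) = (1 + Q)*(6 + Q) (l(Q) = (Q + 1)*(Q + 6) = (1 + Q)*(6 + Q))
(l(-1) - 67)*90 = ((6 + (-1)² + 7*(-1)) - 67)*90 = ((6 + 1 - 7) - 67)*90 = (0 - 67)*90 = -67*90 = -6030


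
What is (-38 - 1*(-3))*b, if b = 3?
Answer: -105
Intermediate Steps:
(-38 - 1*(-3))*b = (-38 - 1*(-3))*3 = (-38 + 3)*3 = -35*3 = -105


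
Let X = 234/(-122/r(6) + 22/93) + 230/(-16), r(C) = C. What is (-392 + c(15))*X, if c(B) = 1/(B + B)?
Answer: 1524871843/149520 ≈ 10198.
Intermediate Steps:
X = -129677/4984 (X = 234/(-122/6 + 22/93) + 230/(-16) = 234/(-122*⅙ + 22*(1/93)) + 230*(-1/16) = 234/(-61/3 + 22/93) - 115/8 = 234/(-623/31) - 115/8 = 234*(-31/623) - 115/8 = -7254/623 - 115/8 = -129677/4984 ≈ -26.019)
c(B) = 1/(2*B)
(-392 + c(15))*X = (-392 + (½)/15)*(-129677/4984) = (-392 + (½)*(1/15))*(-129677/4984) = (-392 + 1/30)*(-129677/4984) = -11759/30*(-129677/4984) = 1524871843/149520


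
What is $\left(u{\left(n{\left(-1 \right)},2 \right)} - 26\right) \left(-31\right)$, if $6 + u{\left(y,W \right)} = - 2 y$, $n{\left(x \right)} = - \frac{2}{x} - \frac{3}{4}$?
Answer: $\frac{2139}{2} \approx 1069.5$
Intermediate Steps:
$n{\left(x \right)} = - \frac{3}{4} - \frac{2}{x}$ ($n{\left(x \right)} = - \frac{2}{x} - \frac{3}{4} = - \frac{3}{4} - \frac{2}{x}$)
$u{\left(y,W \right)} = -6 - 2 y$
$\left(u{\left(n{\left(-1 \right)},2 \right)} - 26\right) \left(-31\right) = \left(\left(-6 - 2 \left(- \frac{3}{4} - \frac{2}{-1}\right)\right) - 26\right) \left(-31\right) = \left(\left(-6 - 2 \left(- \frac{3}{4} - -2\right)\right) - 26\right) \left(-31\right) = \left(\left(-6 - 2 \left(- \frac{3}{4} + 2\right)\right) - 26\right) \left(-31\right) = \left(\left(-6 - \frac{5}{2}\right) - 26\right) \left(-31\right) = \left(- \frac{17}{2} - 26\right) \left(-31\right) = \left(- \frac{69}{2}\right) \left(-31\right) = \frac{2139}{2}$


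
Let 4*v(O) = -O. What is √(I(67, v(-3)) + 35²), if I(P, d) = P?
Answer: 2*√323 ≈ 35.944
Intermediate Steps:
v(O) = -O/4 (v(O) = (-O)/4 = -O/4)
√(I(67, v(-3)) + 35²) = √(67 + 35²) = √(67 + 1225) = √1292 = 2*√323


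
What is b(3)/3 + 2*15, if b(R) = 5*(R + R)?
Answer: 40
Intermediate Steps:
b(R) = 10*R (b(R) = 5*(2*R) = 10*R)
b(3)/3 + 2*15 = (10*3)/3 + 2*15 = 30*(⅓) + 30 = 10 + 30 = 40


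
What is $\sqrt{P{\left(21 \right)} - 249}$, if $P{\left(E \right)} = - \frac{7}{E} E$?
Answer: $16 i \approx 16.0 i$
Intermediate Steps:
$P{\left(E \right)} = -7$
$\sqrt{P{\left(21 \right)} - 249} = \sqrt{-7 - 249} = \sqrt{-256} = 16 i$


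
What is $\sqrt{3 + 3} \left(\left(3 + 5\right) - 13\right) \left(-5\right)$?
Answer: $25 \sqrt{6} \approx 61.237$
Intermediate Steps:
$\sqrt{3 + 3} \left(\left(3 + 5\right) - 13\right) \left(-5\right) = \sqrt{6} \left(8 - 13\right) \left(-5\right) = \sqrt{6} \left(\left(-5\right) \left(-5\right)\right) = \sqrt{6} \cdot 25 = 25 \sqrt{6}$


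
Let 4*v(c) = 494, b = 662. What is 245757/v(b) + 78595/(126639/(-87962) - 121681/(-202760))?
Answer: -169436845072030274/1849291410473 ≈ -91623.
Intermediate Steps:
v(c) = 247/2 (v(c) = (1/4)*494 = 247/2)
245757/v(b) + 78595/(126639/(-87962) - 121681/(-202760)) = 245757/(247/2) + 78595/(126639/(-87962) - 121681/(-202760)) = 245757*(2/247) + 78595/(126639*(-1/87962) - 121681*(-1/202760)) = 491514/247 + 78595/(-126639/87962 + 121681/202760) = 491514/247 + 78595/(-7487009759/8917587560) = 491514/247 + 78595*(-8917587560/7487009759) = 491514/247 - 700877794278200/7487009759 = -169436845072030274/1849291410473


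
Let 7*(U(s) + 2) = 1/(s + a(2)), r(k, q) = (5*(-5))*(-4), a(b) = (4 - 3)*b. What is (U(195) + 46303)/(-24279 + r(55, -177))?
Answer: -63849080/33342841 ≈ -1.9149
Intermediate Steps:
a(b) = b (a(b) = 1*b = b)
r(k, q) = 100 (r(k, q) = -25*(-4) = 100)
U(s) = -2 + 1/(7*(2 + s)) (U(s) = -2 + 1/(7*(s + 2)) = -2 + 1/(7*(2 + s)))
(U(195) + 46303)/(-24279 + r(55, -177)) = ((-27 - 14*195)/(7*(2 + 195)) + 46303)/(-24279 + 100) = ((1/7)*(-27 - 2730)/197 + 46303)/(-24179) = ((1/7)*(1/197)*(-2757) + 46303)*(-1/24179) = (-2757/1379 + 46303)*(-1/24179) = (63849080/1379)*(-1/24179) = -63849080/33342841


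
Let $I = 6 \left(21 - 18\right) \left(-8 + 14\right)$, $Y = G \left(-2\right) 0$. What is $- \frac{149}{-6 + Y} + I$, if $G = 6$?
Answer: $\frac{797}{6} \approx 132.83$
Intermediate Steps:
$Y = 0$ ($Y = 6 \left(-2\right) 0 = \left(-12\right) 0 = 0$)
$I = 108$ ($I = 6 \cdot 3 \cdot 6 = 6 \cdot 18 = 108$)
$- \frac{149}{-6 + Y} + I = - \frac{149}{-6 + 0} + 108 = - \frac{149}{-6} + 108 = \left(-149\right) \left(- \frac{1}{6}\right) + 108 = \frac{149}{6} + 108 = \frac{797}{6}$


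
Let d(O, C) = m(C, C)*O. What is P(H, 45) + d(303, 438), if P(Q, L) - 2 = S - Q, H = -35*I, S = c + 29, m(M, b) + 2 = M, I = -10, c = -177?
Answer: 131612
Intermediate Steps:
m(M, b) = -2 + M
S = -148 (S = -177 + 29 = -148)
d(O, C) = O*(-2 + C) (d(O, C) = (-2 + C)*O = O*(-2 + C))
H = 350 (H = -35*(-10) = 350)
P(Q, L) = -146 - Q (P(Q, L) = 2 + (-148 - Q) = -146 - Q)
P(H, 45) + d(303, 438) = (-146 - 1*350) + 303*(-2 + 438) = (-146 - 350) + 303*436 = -496 + 132108 = 131612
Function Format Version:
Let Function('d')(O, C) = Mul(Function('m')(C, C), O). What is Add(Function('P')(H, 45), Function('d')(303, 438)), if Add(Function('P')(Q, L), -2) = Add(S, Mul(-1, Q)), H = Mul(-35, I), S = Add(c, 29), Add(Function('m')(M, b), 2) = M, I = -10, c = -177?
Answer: 131612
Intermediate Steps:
Function('m')(M, b) = Add(-2, M)
S = -148 (S = Add(-177, 29) = -148)
Function('d')(O, C) = Mul(O, Add(-2, C)) (Function('d')(O, C) = Mul(Add(-2, C), O) = Mul(O, Add(-2, C)))
H = 350 (H = Mul(-35, -10) = 350)
Function('P')(Q, L) = Add(-146, Mul(-1, Q)) (Function('P')(Q, L) = Add(2, Add(-148, Mul(-1, Q))) = Add(-146, Mul(-1, Q)))
Add(Function('P')(H, 45), Function('d')(303, 438)) = Add(Add(-146, Mul(-1, 350)), Mul(303, Add(-2, 438))) = Add(Add(-146, -350), Mul(303, 436)) = Add(-496, 132108) = 131612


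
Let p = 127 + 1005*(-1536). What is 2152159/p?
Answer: -2152159/1543553 ≈ -1.3943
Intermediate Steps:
p = -1543553 (p = 127 - 1543680 = -1543553)
2152159/p = 2152159/(-1543553) = 2152159*(-1/1543553) = -2152159/1543553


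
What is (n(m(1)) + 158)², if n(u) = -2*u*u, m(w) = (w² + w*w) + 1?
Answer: 19600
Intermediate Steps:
m(w) = 1 + 2*w² (m(w) = (w² + w²) + 1 = 2*w² + 1 = 1 + 2*w²)
n(u) = -2*u²
(n(m(1)) + 158)² = (-2*(1 + 2*1²)² + 158)² = (-2*(1 + 2*1)² + 158)² = (-2*(1 + 2)² + 158)² = (-2*3² + 158)² = (-2*9 + 158)² = (-18 + 158)² = 140² = 19600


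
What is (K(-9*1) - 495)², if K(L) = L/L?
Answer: 244036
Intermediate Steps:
K(L) = 1
(K(-9*1) - 495)² = (1 - 495)² = (-494)² = 244036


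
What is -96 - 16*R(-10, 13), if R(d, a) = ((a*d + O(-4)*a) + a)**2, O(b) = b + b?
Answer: -781552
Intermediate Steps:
O(b) = 2*b
R(d, a) = (-7*a + a*d)**2 (R(d, a) = ((a*d + (2*(-4))*a) + a)**2 = ((a*d - 8*a) + a)**2 = ((-8*a + a*d) + a)**2 = (-7*a + a*d)**2)
-96 - 16*R(-10, 13) = -96 - 16*13**2*(-7 - 10)**2 = -96 - 2704*(-17)**2 = -96 - 2704*289 = -96 - 16*48841 = -96 - 781456 = -781552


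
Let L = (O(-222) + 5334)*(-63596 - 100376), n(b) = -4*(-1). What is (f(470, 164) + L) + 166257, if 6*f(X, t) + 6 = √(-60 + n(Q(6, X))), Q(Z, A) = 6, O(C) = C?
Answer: -838058608 + I*√14/3 ≈ -8.3806e+8 + 1.2472*I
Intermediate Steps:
n(b) = 4
f(X, t) = -1 + I*√14/3 (f(X, t) = -1 + √(-60 + 4)/6 = -1 + √(-56)/6 = -1 + (2*I*√14)/6 = -1 + I*√14/3)
L = -838224864 (L = (-222 + 5334)*(-63596 - 100376) = 5112*(-163972) = -838224864)
(f(470, 164) + L) + 166257 = ((-1 + I*√14/3) - 838224864) + 166257 = (-838224865 + I*√14/3) + 166257 = -838058608 + I*√14/3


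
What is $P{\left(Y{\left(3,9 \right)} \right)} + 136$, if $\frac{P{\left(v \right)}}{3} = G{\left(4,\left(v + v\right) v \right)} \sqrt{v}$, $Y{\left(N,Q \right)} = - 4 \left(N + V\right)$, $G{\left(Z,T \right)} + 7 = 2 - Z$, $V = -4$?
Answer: $82$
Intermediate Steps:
$G{\left(Z,T \right)} = -5 - Z$ ($G{\left(Z,T \right)} = -7 - \left(-2 + Z\right) = -5 - Z$)
$Y{\left(N,Q \right)} = 16 - 4 N$ ($Y{\left(N,Q \right)} = - 4 \left(N - 4\right) = - 4 \left(-4 + N\right) = 16 - 4 N$)
$P{\left(v \right)} = - 27 \sqrt{v}$ ($P{\left(v \right)} = 3 \left(-5 - 4\right) \sqrt{v} = 3 \left(- 9 \sqrt{v}\right) = - 27 \sqrt{v}$)
$P{\left(Y{\left(3,9 \right)} \right)} + 136 = - 27 \sqrt{16 - 12} + 136 = - 27 \sqrt{4} + 136 = \left(-27\right) 2 + 136 = -54 + 136 = 82$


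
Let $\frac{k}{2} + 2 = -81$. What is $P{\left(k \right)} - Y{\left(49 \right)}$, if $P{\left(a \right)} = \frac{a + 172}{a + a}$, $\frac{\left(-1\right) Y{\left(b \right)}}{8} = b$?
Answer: $\frac{65069}{166} \approx 391.98$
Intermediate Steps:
$k = -166$ ($k = -4 + 2 \left(-81\right) = -4 - 162 = -166$)
$Y{\left(b \right)} = - 8 b$
$P{\left(a \right)} = \frac{172 + a}{2 a}$
$P{\left(k \right)} - Y{\left(49 \right)} = \frac{172 - 166}{2 \left(-166\right)} - \left(-8\right) 49 = \frac{1}{2} \left(- \frac{1}{166}\right) 6 - -392 = - \frac{3}{166} + 392 = \frac{65069}{166}$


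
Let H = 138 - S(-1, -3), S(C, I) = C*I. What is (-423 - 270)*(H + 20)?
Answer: -107415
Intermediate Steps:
H = 135 (H = 138 - (-1)*(-3) = 138 - 1*3 = 138 - 3 = 135)
(-423 - 270)*(H + 20) = (-423 - 270)*(135 + 20) = -693*155 = -107415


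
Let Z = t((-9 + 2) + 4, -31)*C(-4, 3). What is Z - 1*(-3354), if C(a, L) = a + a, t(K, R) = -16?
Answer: 3482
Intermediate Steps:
C(a, L) = 2*a
Z = 128 (Z = -32*(-4) = -16*(-8) = 128)
Z - 1*(-3354) = 128 - 1*(-3354) = 128 + 3354 = 3482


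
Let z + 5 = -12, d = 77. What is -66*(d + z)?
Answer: -3960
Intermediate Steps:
z = -17 (z = -5 - 12 = -17)
-66*(d + z) = -66*(77 - 17) = -66*60 = -3960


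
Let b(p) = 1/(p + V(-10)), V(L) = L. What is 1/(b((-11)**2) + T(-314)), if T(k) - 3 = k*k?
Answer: 111/10944490 ≈ 1.0142e-5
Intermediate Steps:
T(k) = 3 + k**2 (T(k) = 3 + k*k = 3 + k**2)
b(p) = 1/(-10 + p) (b(p) = 1/(p - 10) = 1/(-10 + p))
1/(b((-11)**2) + T(-314)) = 1/(1/(-10 + (-11)**2) + (3 + (-314)**2)) = 1/(1/(-10 + 121) + (3 + 98596)) = 1/(1/111 + 98599) = 1/(10944490/111) = 111/10944490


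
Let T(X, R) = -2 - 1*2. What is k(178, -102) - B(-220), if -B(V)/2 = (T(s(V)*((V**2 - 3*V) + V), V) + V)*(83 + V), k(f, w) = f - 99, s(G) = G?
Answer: 61455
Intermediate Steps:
k(f, w) = -99 + f
T(X, R) = -4 (T(X, R) = -2 - 2 = -4)
B(V) = -2*(-4 + V)*(83 + V)
k(178, -102) - B(-220) = (-99 + 178) - (664 - 158*(-220) - 2*(-220)**2) = 79 - (664 + 34760 - 2*48400) = 79 - (664 + 34760 - 96800) = 79 - 1*(-61376) = 79 + 61376 = 61455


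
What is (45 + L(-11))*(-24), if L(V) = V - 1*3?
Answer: -744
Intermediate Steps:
L(V) = -3 + V (L(V) = V - 3 = -3 + V)
(45 + L(-11))*(-24) = (45 + (-3 - 11))*(-24) = (45 - 14)*(-24) = 31*(-24) = -744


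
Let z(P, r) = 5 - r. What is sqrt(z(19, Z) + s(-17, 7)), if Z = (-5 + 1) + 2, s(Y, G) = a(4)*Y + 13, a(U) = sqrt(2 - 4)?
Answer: sqrt(20 - 17*I*sqrt(2)) ≈ 5.0632 - 2.3741*I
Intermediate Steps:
a(U) = I*sqrt(2) (a(U) = sqrt(-2) = I*sqrt(2))
s(Y, G) = 13 + I*Y*sqrt(2) (s(Y, G) = (I*sqrt(2))*Y + 13 = I*Y*sqrt(2) + 13 = 13 + I*Y*sqrt(2))
Z = -2 (Z = -4 + 2 = -2)
sqrt(z(19, Z) + s(-17, 7)) = sqrt((5 - 1*(-2)) + (13 + I*(-17)*sqrt(2))) = sqrt((5 + 2) + (13 - 17*I*sqrt(2))) = sqrt(7 + (13 - 17*I*sqrt(2))) = sqrt(20 - 17*I*sqrt(2))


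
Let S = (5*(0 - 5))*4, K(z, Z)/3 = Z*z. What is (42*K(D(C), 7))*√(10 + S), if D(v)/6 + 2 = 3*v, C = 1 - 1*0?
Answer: 15876*I*√10 ≈ 50204.0*I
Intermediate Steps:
C = 1 (C = 1 + 0 = 1)
D(v) = -12 + 18*v (D(v) = -12 + 6*(3*v) = -12 + 18*v)
K(z, Z) = 3*Z*z (K(z, Z) = 3*(Z*z) = 3*Z*z)
S = -100 (S = (5*(-5))*4 = -25*4 = -100)
(42*K(D(C), 7))*√(10 + S) = (42*(3*7*(-12 + 18*1)))*√(10 - 100) = (42*(3*7*(-12 + 18)))*√(-90) = (42*(3*7*6))*(3*I*√10) = (42*126)*(3*I*√10) = 5292*(3*I*√10) = 15876*I*√10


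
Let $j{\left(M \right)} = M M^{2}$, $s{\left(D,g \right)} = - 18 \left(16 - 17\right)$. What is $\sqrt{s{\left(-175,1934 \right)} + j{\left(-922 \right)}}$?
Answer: $i \sqrt{783777430} \approx 27996.0 i$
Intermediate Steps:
$s{\left(D,g \right)} = 18$ ($s{\left(D,g \right)} = \left(-18\right) \left(-1\right) = 18$)
$j{\left(M \right)} = M^{3}$
$\sqrt{s{\left(-175,1934 \right)} + j{\left(-922 \right)}} = \sqrt{18 + \left(-922\right)^{3}} = \sqrt{18 - 783777448} = \sqrt{-783777430} = i \sqrt{783777430}$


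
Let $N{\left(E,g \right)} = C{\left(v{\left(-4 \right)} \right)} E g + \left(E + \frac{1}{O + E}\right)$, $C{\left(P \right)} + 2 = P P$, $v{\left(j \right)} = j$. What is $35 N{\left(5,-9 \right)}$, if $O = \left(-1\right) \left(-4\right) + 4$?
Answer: $- \frac{284340}{13} \approx -21872.0$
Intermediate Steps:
$C{\left(P \right)} = -2 + P^{2}$ ($C{\left(P \right)} = -2 + P P = -2 + P^{2}$)
$O = 8$ ($O = 4 + 4 = 8$)
$N{\left(E,g \right)} = E + \frac{1}{8 + E} + 14 E g$ ($N{\left(E,g \right)} = \left(-2 + \left(-4\right)^{2}\right) E g + \left(E + \frac{1}{8 + E}\right) = \left(-2 + 16\right) E g + \left(E + \frac{1}{8 + E}\right) = 14 E g + \left(E + \frac{1}{8 + E}\right) = E + \frac{1}{8 + E} + 14 E g$)
$35 N{\left(5,-9 \right)} = 35 \frac{1 + 5^{2} + 8 \cdot 5 + 14 \left(-9\right) 5^{2} + 112 \cdot 5 \left(-9\right)}{8 + 5} = 35 \frac{1 + 25 + 40 + 14 \left(-9\right) 25 - 5040}{13} = 35 \frac{1 + 25 + 40 - 3150 - 5040}{13} = 35 \cdot \frac{1}{13} \left(-8124\right) = 35 \left(- \frac{8124}{13}\right) = - \frac{284340}{13}$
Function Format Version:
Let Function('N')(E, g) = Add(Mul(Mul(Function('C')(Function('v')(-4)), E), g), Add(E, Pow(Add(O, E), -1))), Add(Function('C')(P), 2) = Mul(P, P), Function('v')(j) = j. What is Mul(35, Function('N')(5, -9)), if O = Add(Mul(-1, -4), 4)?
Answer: Rational(-284340, 13) ≈ -21872.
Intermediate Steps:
Function('C')(P) = Add(-2, Pow(P, 2)) (Function('C')(P) = Add(-2, Mul(P, P)) = Add(-2, Pow(P, 2)))
O = 8 (O = Add(4, 4) = 8)
Function('N')(E, g) = Add(E, Pow(Add(8, E), -1), Mul(14, E, g)) (Function('N')(E, g) = Add(Mul(Mul(Add(-2, Pow(-4, 2)), E), g), Add(E, Pow(Add(8, E), -1))) = Add(Mul(Mul(Add(-2, 16), E), g), Add(E, Pow(Add(8, E), -1))) = Add(Mul(Mul(14, E), g), Add(E, Pow(Add(8, E), -1))) = Add(Mul(14, E, g), Add(E, Pow(Add(8, E), -1))) = Add(E, Pow(Add(8, E), -1), Mul(14, E, g)))
Mul(35, Function('N')(5, -9)) = Mul(35, Mul(Pow(Add(8, 5), -1), Add(1, Pow(5, 2), Mul(8, 5), Mul(14, -9, Pow(5, 2)), Mul(112, 5, -9)))) = Mul(35, Mul(Pow(13, -1), Add(1, 25, 40, Mul(14, -9, 25), -5040))) = Mul(35, Mul(Rational(1, 13), Add(1, 25, 40, -3150, -5040))) = Mul(35, Mul(Rational(1, 13), -8124)) = Mul(35, Rational(-8124, 13)) = Rational(-284340, 13)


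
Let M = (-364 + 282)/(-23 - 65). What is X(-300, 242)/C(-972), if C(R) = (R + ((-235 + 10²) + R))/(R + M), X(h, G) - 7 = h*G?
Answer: -3101681111/91476 ≈ -33907.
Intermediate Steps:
X(h, G) = 7 + G*h (X(h, G) = 7 + h*G = 7 + G*h)
M = 41/44 (M = -82/(-88) = -82*(-1/88) = 41/44 ≈ 0.93182)
C(R) = (-135 + 2*R)/(41/44 + R) (C(R) = (R + ((-235 + 10²) + R))/(R + 41/44) = (R + ((-235 + 100) + R))/(41/44 + R) = (R + (-135 + R))/(41/44 + R) = (-135 + 2*R)/(41/44 + R))
X(-300, 242)/C(-972) = (7 + 242*(-300))/((44*(-135 + 2*(-972))/(41 + 44*(-972)))) = (7 - 72600)/((44*(-135 - 1944)/(41 - 42768))) = -72593/(44*(-2079)/(-42727)) = -72593/(44*(-1/42727)*(-2079)) = -72593/91476/42727 = -72593*42727/91476 = -3101681111/91476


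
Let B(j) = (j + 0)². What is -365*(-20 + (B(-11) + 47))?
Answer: -54020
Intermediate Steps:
B(j) = j²
-365*(-20 + (B(-11) + 47)) = -365*(-20 + ((-11)² + 47)) = -365*(-20 + (121 + 47)) = -365*(-20 + 168) = -365*148 = -54020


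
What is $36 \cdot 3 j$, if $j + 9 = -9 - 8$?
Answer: $-2808$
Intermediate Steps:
$j = -26$ ($j = -9 - 17 = -26$)
$36 \cdot 3 j = 36 \cdot 3 \left(-26\right) = 108 \left(-26\right) = -2808$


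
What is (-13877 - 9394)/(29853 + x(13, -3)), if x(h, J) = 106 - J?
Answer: -23271/29962 ≈ -0.77668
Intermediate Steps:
(-13877 - 9394)/(29853 + x(13, -3)) = (-13877 - 9394)/(29853 + (106 - 1*(-3))) = -23271/(29853 + (106 + 3)) = -23271/(29853 + 109) = -23271/29962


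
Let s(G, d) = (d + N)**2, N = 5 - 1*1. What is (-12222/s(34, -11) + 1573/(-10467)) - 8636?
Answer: -651037477/73269 ≈ -8885.6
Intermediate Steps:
N = 4 (N = 5 - 1 = 4)
s(G, d) = (4 + d)**2 (s(G, d) = (d + 4)**2 = (4 + d)**2)
(-12222/s(34, -11) + 1573/(-10467)) - 8636 = (-12222/(4 - 11)**2 + 1573/(-10467)) - 8636 = (-12222/((-7)**2) + 1573*(-1/10467)) - 8636 = (-12222/49 - 1573/10467) - 8636 = (-12222*1/49 - 1573/10467) - 8636 = (-1746/7 - 1573/10467) - 8636 = -18286393/73269 - 8636 = -651037477/73269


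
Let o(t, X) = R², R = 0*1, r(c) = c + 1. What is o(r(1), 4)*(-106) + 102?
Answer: 102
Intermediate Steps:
r(c) = 1 + c
R = 0
o(t, X) = 0 (o(t, X) = 0² = 0)
o(r(1), 4)*(-106) + 102 = 0*(-106) + 102 = 0 + 102 = 102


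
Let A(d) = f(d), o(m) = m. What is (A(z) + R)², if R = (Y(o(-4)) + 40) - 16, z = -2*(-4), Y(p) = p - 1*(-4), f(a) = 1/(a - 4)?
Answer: 9409/16 ≈ 588.06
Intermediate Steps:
f(a) = 1/(-4 + a)
Y(p) = 4 + p (Y(p) = p + 4 = 4 + p)
z = 8
A(d) = 1/(-4 + d)
R = 24 (R = ((4 - 4) + 40) - 16 = (0 + 40) - 16 = 40 - 16 = 24)
(A(z) + R)² = (1/(-4 + 8) + 24)² = (1/4 + 24)² = (¼ + 24)² = (97/4)² = 9409/16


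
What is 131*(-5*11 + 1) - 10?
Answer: -7084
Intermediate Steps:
131*(-5*11 + 1) - 10 = 131*(-55 + 1) - 10 = 131*(-54) - 10 = -7074 - 10 = -7084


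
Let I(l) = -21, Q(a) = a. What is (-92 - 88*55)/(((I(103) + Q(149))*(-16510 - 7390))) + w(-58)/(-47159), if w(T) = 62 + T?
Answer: 55087847/36067203200 ≈ 0.0015274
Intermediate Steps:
(-92 - 88*55)/(((I(103) + Q(149))*(-16510 - 7390))) + w(-58)/(-47159) = (-92 - 88*55)/(((-21 + 149)*(-16510 - 7390))) + (62 - 58)/(-47159) = (-92 - 4840)/((128*(-23900))) + 4*(-1/47159) = -4932/(-3059200) - 4/47159 = -4932*(-1/3059200) - 4/47159 = 1233/764800 - 4/47159 = 55087847/36067203200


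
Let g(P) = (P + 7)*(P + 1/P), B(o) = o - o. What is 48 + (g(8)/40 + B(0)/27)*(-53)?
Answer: -7263/64 ≈ -113.48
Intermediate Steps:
B(o) = 0
g(P) = (7 + P)*(P + 1/P)
48 + (g(8)/40 + B(0)/27)*(-53) = 48 + ((1 + 8² + 7*8 + 7/8)/40 + 0/27)*(-53) = 48 + ((1 + 64 + 56 + 7*(⅛))*(1/40) + 0*(1/27))*(-53) = 48 + ((1 + 64 + 56 + 7/8)*(1/40) + 0)*(-53) = 48 + ((975/8)*(1/40) + 0)*(-53) = 48 + (195/64 + 0)*(-53) = 48 + (195/64)*(-53) = 48 - 10335/64 = -7263/64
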